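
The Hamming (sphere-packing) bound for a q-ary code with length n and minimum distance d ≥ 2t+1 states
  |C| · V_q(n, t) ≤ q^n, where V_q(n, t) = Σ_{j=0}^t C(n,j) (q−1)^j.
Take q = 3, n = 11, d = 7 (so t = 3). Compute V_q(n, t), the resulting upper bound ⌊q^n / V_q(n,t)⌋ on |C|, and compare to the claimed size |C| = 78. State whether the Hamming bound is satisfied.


V_q(n, t) = 1563, q^n = 177147, Hamming bound = 113, |C| = 78 ≤ bound (satisfied).

Step 1: Compute V_q(n, t) = Σ_{j=0}^3 C(n, j) (q−1)^j.
  j = 0: C(11,0)·(2)^0 = 1·1 = 1.
  j = 1: C(11,1)·(2)^1 = 11·2 = 22.
  j = 2: C(11,2)·(2)^2 = 55·4 = 220.
  j = 3: C(11,3)·(2)^3 = 165·8 = 1320.
  V_q(n, t) = 1 + 22 + 220 + 1320 = 1563.
Step 2: q^n = 3^11 = 177147.
Step 3: Hamming bound ⌊q^n / V_q(n,t)⌋ = ⌊177147/1563⌋ = 113.
Step 4: Compare |C| = 78 to 113: satisfied.
The claimed |C| lies below the Hamming bound.


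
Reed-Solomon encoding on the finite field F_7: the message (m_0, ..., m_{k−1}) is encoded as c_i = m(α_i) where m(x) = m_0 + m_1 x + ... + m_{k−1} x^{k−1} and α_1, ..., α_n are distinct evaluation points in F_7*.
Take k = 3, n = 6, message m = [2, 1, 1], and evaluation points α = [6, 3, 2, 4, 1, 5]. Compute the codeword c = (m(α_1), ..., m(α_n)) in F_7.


c = [2, 0, 1, 1, 4, 4]

Message polynomial: m(x) = 2 + 1·x + 1·x^2 (mod 7).
For each evaluation point α_i, compute m(α_i) mod 7:
  α_1 = 6: Horner steps 1 → 0 → 2, so m(6) = 2.
  α_2 = 3: Horner steps 1 → 4 → 0, so m(3) = 0.
  α_3 = 2: Horner steps 1 → 3 → 1, so m(2) = 1.
  α_4 = 4: Horner steps 1 → 5 → 1, so m(4) = 1.
  α_5 = 1: Horner steps 1 → 2 → 4, so m(1) = 4.
  α_6 = 5: Horner steps 1 → 6 → 4, so m(5) = 4.
Codeword c = [2, 0, 1, 1, 4, 4] ∈ F_7^6.


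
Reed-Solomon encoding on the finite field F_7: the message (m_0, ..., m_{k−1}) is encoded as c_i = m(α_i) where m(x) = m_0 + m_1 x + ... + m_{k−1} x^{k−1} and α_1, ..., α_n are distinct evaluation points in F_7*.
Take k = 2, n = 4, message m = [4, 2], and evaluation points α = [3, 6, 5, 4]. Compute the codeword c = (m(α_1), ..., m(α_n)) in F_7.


c = [3, 2, 0, 5]

Message polynomial: m(x) = 4 + 2·x (mod 7).
For each evaluation point α_i, compute m(α_i) mod 7:
  α_1 = 3: Horner steps 2 → 3, so m(3) = 3.
  α_2 = 6: Horner steps 2 → 2, so m(6) = 2.
  α_3 = 5: Horner steps 2 → 0, so m(5) = 0.
  α_4 = 4: Horner steps 2 → 5, so m(4) = 5.
Codeword c = [3, 2, 0, 5] ∈ F_7^4.


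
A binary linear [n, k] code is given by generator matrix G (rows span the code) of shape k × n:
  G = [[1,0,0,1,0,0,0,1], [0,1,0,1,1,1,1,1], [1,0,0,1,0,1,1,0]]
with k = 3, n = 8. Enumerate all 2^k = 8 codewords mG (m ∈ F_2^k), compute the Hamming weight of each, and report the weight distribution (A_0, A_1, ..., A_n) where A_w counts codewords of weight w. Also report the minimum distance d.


Weight distribution: A_0 = 1, A_3 = 3, A_4 = 2, A_5 = 1, A_6 = 1. Minimum distance d = 3.

Enumerate all 2^3 = 8 messages m ∈ F_2^3.
For each, compute codeword c = mG in F_2^8, then tally its weight.
  m = 000 → c = 00000000, weight = 0.
  m = 100 → c = 10010001, weight = 3.
  m = 010 → c = 01011111, weight = 6.
  m = 110 → c = 11001110, weight = 5.
  m = 001 → c = 10010110, weight = 4.
  m = 101 → c = 00000111, weight = 3.
  m = 011 → c = 11001001, weight = 4.
  m = 111 → c = 01011000, weight = 3.
Tally weights:
  weight 0: 1 codewords.
  weight 3: 3 codewords.
  weight 4: 2 codewords.
  weight 5: 1 codewords.
  weight 6: 1 codewords.
Minimum distance d = smallest w > 0 with A_w > 0 = 3.
Sanity: Σ A_w = 8 = 2^3 = 8 ✓.


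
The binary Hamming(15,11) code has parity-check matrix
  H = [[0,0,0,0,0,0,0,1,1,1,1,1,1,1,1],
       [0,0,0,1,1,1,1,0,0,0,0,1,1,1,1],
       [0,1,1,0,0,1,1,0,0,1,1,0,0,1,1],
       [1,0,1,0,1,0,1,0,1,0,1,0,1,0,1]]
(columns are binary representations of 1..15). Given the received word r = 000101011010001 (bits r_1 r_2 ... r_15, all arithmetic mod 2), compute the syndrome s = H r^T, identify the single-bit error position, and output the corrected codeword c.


s = (0, 1, 1, 1)^T, error position = 7, corrected codeword c = 000101111010001

Compute s = H r^T mod 2 one row at a time:
  s_1 = 1 + 1 + 0 + 1 + 0 + 0 + 0 + 1 = 4 ≡ 0 (mod 2).
  s_2 = 1 + 0 + 1 + 0 + 0 + 0 + 0 + 1 = 3 ≡ 1 (mod 2).
  s_3 = 0 + 0 + 1 + 0 + 0 + 1 + 0 + 1 = 3 ≡ 1 (mod 2).
  s_4 = 0 + 0 + 0 + 0 + 1 + 1 + 0 + 1 = 3 ≡ 1 (mod 2).
s = (0, 1, 1, 1)^T — this equals column 7 of H (binary 0111), so error is at position 7.
Correct: flip bit 7 of r = 000101011010001 to get c = 000101111010001.


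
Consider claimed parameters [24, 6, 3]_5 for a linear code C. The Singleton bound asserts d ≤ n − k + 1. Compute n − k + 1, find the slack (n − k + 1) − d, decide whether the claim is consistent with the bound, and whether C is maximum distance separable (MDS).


Singleton RHS = n − k + 1 = 19, slack = 16, bound satisfied, not MDS.

Singleton bound: d ≤ n − k + 1.
Here n = 24, k = 6, so n − k + 1 = 19.
Given d = 3, check d ≤ 19: YES.
Slack = (n − k + 1) − d = 16.
The code is NOT MDS (slack = 16 > 0).
Description: the claimed parameters are [24, 6, 3]_5; such a code would be non-MDS.


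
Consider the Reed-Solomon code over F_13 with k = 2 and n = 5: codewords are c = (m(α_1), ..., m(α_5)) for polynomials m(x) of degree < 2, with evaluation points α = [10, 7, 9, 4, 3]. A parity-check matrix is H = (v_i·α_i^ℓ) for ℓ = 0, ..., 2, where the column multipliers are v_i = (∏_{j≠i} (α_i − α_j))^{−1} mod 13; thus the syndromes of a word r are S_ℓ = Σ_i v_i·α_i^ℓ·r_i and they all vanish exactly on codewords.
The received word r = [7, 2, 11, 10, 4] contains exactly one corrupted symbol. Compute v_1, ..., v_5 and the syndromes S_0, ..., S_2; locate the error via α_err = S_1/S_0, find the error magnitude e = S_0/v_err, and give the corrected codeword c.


S = (2, 5, 6), error at position 3, error magnitude e = 10, c = [7, 2, 1, 10, 4].

Step 1: column multipliers v_i = (∏_{j≠i}(α_i − α_j))^{−1} mod 13.
  i = 1 (α = 10): (10−7)(10−9)(10−4)(10−3) = 3·1·6·7 = 126 ≡ 9, so v_1 = 9^{−1} = 3 (mod 13).
  i = 2 (α = 7): (7−10)(7−9)(7−4)(7−3) = (−3)·(−2)·3·4 = 72 ≡ 7, so v_2 = 7^{−1} = 2 (mod 13).
  i = 3 (α = 9): (9−10)(9−7)(9−4)(9−3) = (−1)·2·5·6 = −60 ≡ 5, so v_3 = 5^{−1} = 8 (mod 13).
  i = 4 (α = 4): (4−10)(4−7)(4−9)(4−3) = (−6)·(−3)·(−5)·1 = −90 ≡ 1, so v_4 = 1^{−1} = 1 (mod 13).
  i = 5 (α = 3): (3−10)(3−7)(3−9)(3−4) = (−7)·(−4)·(−6)·(−1) = 168 ≡ 12, so v_5 = 12^{−1} = 12 (mod 13).
  v = [3, 2, 8, 1, 12].
Step 2: syndromes of r = [7, 2, 11, 10, 4] (all sums mod 13).
  S_0 = Σ v_i r_i = 3·7 + 2·2 + 8·11 + 1·10 + 12·4 = 171 ≡ 2.
  S_1 = Σ v_i α_i r_i = 3·10·7 + 2·7·2 + 8·9·11 + 1·4·10 + 12·3·4 = 1214 ≡ 5.
  α_i^2 mod 13 = [9, 10, 3, 3, 9].
  S_2 = Σ v_i α_i^2 r_i = 3·9·7 + 2·10·2 + 8·3·11 + 1·3·10 + 12·9·4 = 955 ≡ 6.
  S = (2, 5, 6) ≠ 0, so r is not a codeword (an error is present).
Step 3: locate the error. For a single error e at position i, S_ℓ = v_i·e·α_i^ℓ, so α_err = S_1/S_0.
  S_0^{−1} = 2^{−1} = 7 (mod 13), so α_err = 5·7 = 35 ≡ 9 = α_3. Error position i = 3.
  Consistency check: S_2/S_1 = 6·8 = 48 ≡ 9 = α_err ✓ (single-error assumption holds).
Step 4: error magnitude e = S_0/v_3 = S_0·∏_{j≠3}(α_3 − α_j) = 2·5 = 10 ≡ 10 (mod 13).
Step 5: correct position 3: c_3 = r_3 − e = 11 − 10 ≡ 1 (mod 13). Hence c = [7, 2, 1, 10, 4].
  Check: interpolating c through the α_i gives m(x) = 12 + 6·x (degree < 2) with m(α_i) = c_i for every i, so c is indeed a codeword.


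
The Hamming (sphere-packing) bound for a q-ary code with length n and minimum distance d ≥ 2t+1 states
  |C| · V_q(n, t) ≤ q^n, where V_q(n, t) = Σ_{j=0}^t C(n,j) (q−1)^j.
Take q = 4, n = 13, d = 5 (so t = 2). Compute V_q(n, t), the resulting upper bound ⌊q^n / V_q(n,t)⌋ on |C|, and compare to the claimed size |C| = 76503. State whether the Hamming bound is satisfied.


V_q(n, t) = 742, q^n = 67108864, Hamming bound = 90443, |C| = 76503 ≤ bound (satisfied).

Step 1: Compute V_q(n, t) = Σ_{j=0}^2 C(n, j) (q−1)^j.
  j = 0: C(13,0)·(3)^0 = 1·1 = 1.
  j = 1: C(13,1)·(3)^1 = 13·3 = 39.
  j = 2: C(13,2)·(3)^2 = 78·9 = 702.
  V_q(n, t) = 1 + 39 + 702 = 742.
Step 2: q^n = 4^13 = 67108864.
Step 3: Hamming bound ⌊q^n / V_q(n,t)⌋ = ⌊67108864/742⌋ = 90443.
Step 4: Compare |C| = 76503 to 90443: satisfied.
The claimed |C| lies below the Hamming bound.


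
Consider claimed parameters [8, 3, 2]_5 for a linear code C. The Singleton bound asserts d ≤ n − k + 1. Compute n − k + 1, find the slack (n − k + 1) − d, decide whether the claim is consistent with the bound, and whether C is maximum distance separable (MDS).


Singleton RHS = n − k + 1 = 6, slack = 4, bound satisfied, not MDS.

Singleton bound: d ≤ n − k + 1.
Here n = 8, k = 3, so n − k + 1 = 6.
Given d = 2, check d ≤ 6: YES.
Slack = (n − k + 1) − d = 4.
The code is NOT MDS (slack = 4 > 0).
Description: the claimed parameters are [8, 3, 2]_5; such a code would be non-MDS.


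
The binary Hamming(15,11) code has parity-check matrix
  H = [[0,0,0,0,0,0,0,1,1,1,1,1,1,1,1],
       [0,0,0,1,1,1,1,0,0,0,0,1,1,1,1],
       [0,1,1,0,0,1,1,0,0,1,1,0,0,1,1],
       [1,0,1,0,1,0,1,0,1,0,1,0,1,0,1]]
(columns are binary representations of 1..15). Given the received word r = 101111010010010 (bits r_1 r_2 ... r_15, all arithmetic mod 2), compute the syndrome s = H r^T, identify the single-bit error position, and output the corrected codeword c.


s = (1, 0, 0, 0)^T, error position = 8, corrected codeword c = 101111000010010

Compute s = H r^T mod 2 one row at a time:
  s_1 = 1 + 0 + 0 + 1 + 0 + 0 + 1 + 0 = 3 ≡ 1 (mod 2).
  s_2 = 1 + 1 + 1 + 0 + 0 + 0 + 1 + 0 = 4 ≡ 0 (mod 2).
  s_3 = 0 + 1 + 1 + 0 + 0 + 1 + 1 + 0 = 4 ≡ 0 (mod 2).
  s_4 = 1 + 1 + 1 + 0 + 0 + 1 + 0 + 0 = 4 ≡ 0 (mod 2).
s = (1, 0, 0, 0)^T — this equals column 8 of H (binary 1000), so error is at position 8.
Correct: flip bit 8 of r = 101111010010010 to get c = 101111000010010.


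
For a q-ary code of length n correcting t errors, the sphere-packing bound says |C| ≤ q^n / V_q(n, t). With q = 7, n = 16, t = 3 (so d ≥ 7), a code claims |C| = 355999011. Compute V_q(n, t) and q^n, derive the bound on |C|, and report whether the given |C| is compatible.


V_q(n, t) = 125377, q^n = 33232930569601, Hamming bound = 265064011, |C| = 355999011 > bound (violated).

Step 1: Compute V_q(n, t) = Σ_{j=0}^3 C(n, j) (q−1)^j.
  j = 0: C(16,0)·(6)^0 = 1·1 = 1.
  j = 1: C(16,1)·(6)^1 = 16·6 = 96.
  j = 2: C(16,2)·(6)^2 = 120·36 = 4320.
  j = 3: C(16,3)·(6)^3 = 560·216 = 120960.
  V_q(n, t) = 1 + 96 + 4320 + 120960 = 125377.
Step 2: q^n = 7^16 = 33232930569601.
Step 3: Hamming bound ⌊q^n / V_q(n,t)⌋ = ⌊33232930569601/125377⌋ = 265064011.
Step 4: Compare |C| = 355999011 to 265064011: violated.
The claimed |C| lies above the Hamming bound, so no 7-ary code of length 16 with d ≥ 7 can have 355999011 codewords.


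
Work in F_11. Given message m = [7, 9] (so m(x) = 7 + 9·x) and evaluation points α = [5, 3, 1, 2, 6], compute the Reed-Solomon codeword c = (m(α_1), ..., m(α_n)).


c = [8, 1, 5, 3, 6]

Message polynomial: m(x) = 7 + 9·x (mod 11).
For each evaluation point α_i, compute m(α_i) mod 11:
  α_1 = 5: Horner steps 9 → 8, so m(5) = 8.
  α_2 = 3: Horner steps 9 → 1, so m(3) = 1.
  α_3 = 1: Horner steps 9 → 5, so m(1) = 5.
  α_4 = 2: Horner steps 9 → 3, so m(2) = 3.
  α_5 = 6: Horner steps 9 → 6, so m(6) = 6.
Codeword c = [8, 1, 5, 3, 6] ∈ F_11^5.


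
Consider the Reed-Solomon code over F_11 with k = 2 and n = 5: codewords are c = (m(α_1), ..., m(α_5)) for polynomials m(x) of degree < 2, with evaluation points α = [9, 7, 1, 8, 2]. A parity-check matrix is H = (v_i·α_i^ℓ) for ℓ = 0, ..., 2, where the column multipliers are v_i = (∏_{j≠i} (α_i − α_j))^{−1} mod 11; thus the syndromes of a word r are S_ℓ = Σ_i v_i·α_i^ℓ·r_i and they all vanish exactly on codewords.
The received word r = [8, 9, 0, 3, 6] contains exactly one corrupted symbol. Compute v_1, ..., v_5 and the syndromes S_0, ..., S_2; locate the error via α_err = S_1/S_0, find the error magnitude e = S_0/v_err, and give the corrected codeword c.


S = (9, 9, 9), error at position 3, error magnitude e = 10, c = [8, 9, 1, 3, 6].

Step 1: column multipliers v_i = (∏_{j≠i}(α_i − α_j))^{−1} mod 11.
  i = 1 (α = 9): (9−7)(9−1)(9−8)(9−2) = 2·8·1·7 = 112 ≡ 2, so v_1 = 2^{−1} = 6 (mod 11).
  i = 2 (α = 7): (7−9)(7−1)(7−8)(7−2) = (−2)·6·(−1)·5 = 60 ≡ 5, so v_2 = 5^{−1} = 9 (mod 11).
  i = 3 (α = 1): (1−9)(1−7)(1−8)(1−2) = (−8)·(−6)·(−7)·(−1) = 336 ≡ 6, so v_3 = 6^{−1} = 2 (mod 11).
  i = 4 (α = 8): (8−9)(8−7)(8−1)(8−2) = (−1)·1·7·6 = −42 ≡ 2, so v_4 = 2^{−1} = 6 (mod 11).
  i = 5 (α = 2): (2−9)(2−7)(2−1)(2−8) = (−7)·(−5)·1·(−6) = −210 ≡ 10, so v_5 = 10^{−1} = 10 (mod 11).
  v = [6, 9, 2, 6, 10].
Step 2: syndromes of r = [8, 9, 0, 3, 6] (all sums mod 11).
  S_0 = Σ v_i r_i = 6·8 + 9·9 + 2·0 + 6·3 + 10·6 = 207 ≡ 9.
  S_1 = Σ v_i α_i r_i = 6·9·8 + 9·7·9 + 2·1·0 + 6·8·3 + 10·2·6 = 1263 ≡ 9.
  α_i^2 mod 11 = [4, 5, 1, 9, 4].
  S_2 = Σ v_i α_i^2 r_i = 6·4·8 + 9·5·9 + 2·1·0 + 6·9·3 + 10·4·6 = 999 ≡ 9.
  S = (9, 9, 9) ≠ 0, so r is not a codeword (an error is present).
Step 3: locate the error. For a single error e at position i, S_ℓ = v_i·e·α_i^ℓ, so α_err = S_1/S_0.
  S_0^{−1} = 9^{−1} = 5 (mod 11), so α_err = 9·5 = 45 ≡ 1 = α_3. Error position i = 3.
  Consistency check: S_2/S_1 = 9·5 = 45 ≡ 1 = α_err ✓ (single-error assumption holds).
Step 4: error magnitude e = S_0/v_3 = S_0·∏_{j≠3}(α_3 − α_j) = 9·6 = 54 ≡ 10 (mod 11).
Step 5: correct position 3: c_3 = r_3 − e = 0 − 10 ≡ 1 (mod 11). Hence c = [8, 9, 1, 3, 6].
  Check: interpolating c through the α_i gives m(x) = 7 + 5·x (degree < 2) with m(α_i) = c_i for every i, so c is indeed a codeword.


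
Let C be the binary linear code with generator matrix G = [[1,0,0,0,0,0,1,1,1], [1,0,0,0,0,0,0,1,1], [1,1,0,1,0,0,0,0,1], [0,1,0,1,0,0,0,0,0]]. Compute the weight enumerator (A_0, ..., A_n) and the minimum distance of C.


Weight distribution: A_0 = 1, A_1 = 2, A_2 = 3, A_3 = 4, A_4 = 3, A_5 = 2, A_6 = 1. Minimum distance d = 1.

Enumerate all 2^4 = 16 messages m ∈ F_2^4.
For each, compute codeword c = mG in F_2^9, then tally its weight.
  m = 0000 → c = 000000000, weight = 0.
  m = 1000 → c = 100000111, weight = 4.
  m = 0100 → c = 100000011, weight = 3.
  m = 1100 → c = 000000100, weight = 1.
  m = 0010 → c = 110100001, weight = 4.
  m = 1010 → c = 010100110, weight = 4.
  m = 0110 → c = 010100010, weight = 3.
  m = 1110 → c = 110100101, weight = 5.
  m = 0001 → c = 010100000, weight = 2.
  m = 1001 → c = 110100111, weight = 6.
  m = 0101 → c = 110100011, weight = 5.
  m = 1101 → c = 010100100, weight = 3.
  m = 0011 → c = 100000001, weight = 2.
  m = 1011 → c = 000000110, weight = 2.
  m = 0111 → c = 000000010, weight = 1.
  m = 1111 → c = 100000101, weight = 3.
Tally weights:
  weight 0: 1 codewords.
  weight 1: 2 codewords.
  weight 2: 3 codewords.
  weight 3: 4 codewords.
  weight 4: 3 codewords.
  weight 5: 2 codewords.
  weight 6: 1 codewords.
Minimum distance d = smallest w > 0 with A_w > 0 = 1.
Sanity: Σ A_w = 16 = 2^4 = 16 ✓.


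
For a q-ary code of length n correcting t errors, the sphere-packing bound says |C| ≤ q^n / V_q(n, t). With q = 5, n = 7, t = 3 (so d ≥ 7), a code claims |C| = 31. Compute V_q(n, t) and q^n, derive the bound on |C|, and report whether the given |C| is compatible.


V_q(n, t) = 2605, q^n = 78125, Hamming bound = 29, |C| = 31 > bound (violated).

Step 1: Compute V_q(n, t) = Σ_{j=0}^3 C(n, j) (q−1)^j.
  j = 0: C(7,0)·(4)^0 = 1·1 = 1.
  j = 1: C(7,1)·(4)^1 = 7·4 = 28.
  j = 2: C(7,2)·(4)^2 = 21·16 = 336.
  j = 3: C(7,3)·(4)^3 = 35·64 = 2240.
  V_q(n, t) = 1 + 28 + 336 + 2240 = 2605.
Step 2: q^n = 5^7 = 78125.
Step 3: Hamming bound ⌊q^n / V_q(n,t)⌋ = ⌊78125/2605⌋ = 29.
Step 4: Compare |C| = 31 to 29: violated.
The claimed |C| lies above the Hamming bound, so no 5-ary code of length 7 with d ≥ 7 can have 31 codewords.


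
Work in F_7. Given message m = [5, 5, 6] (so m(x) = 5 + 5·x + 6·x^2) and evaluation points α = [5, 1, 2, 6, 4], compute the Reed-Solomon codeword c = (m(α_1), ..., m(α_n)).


c = [5, 2, 4, 6, 2]

Message polynomial: m(x) = 5 + 5·x + 6·x^2 (mod 7).
For each evaluation point α_i, compute m(α_i) mod 7:
  α_1 = 5: Horner steps 6 → 0 → 5, so m(5) = 5.
  α_2 = 1: Horner steps 6 → 4 → 2, so m(1) = 2.
  α_3 = 2: Horner steps 6 → 3 → 4, so m(2) = 4.
  α_4 = 6: Horner steps 6 → 6 → 6, so m(6) = 6.
  α_5 = 4: Horner steps 6 → 1 → 2, so m(4) = 2.
Codeword c = [5, 2, 4, 6, 2] ∈ F_7^5.


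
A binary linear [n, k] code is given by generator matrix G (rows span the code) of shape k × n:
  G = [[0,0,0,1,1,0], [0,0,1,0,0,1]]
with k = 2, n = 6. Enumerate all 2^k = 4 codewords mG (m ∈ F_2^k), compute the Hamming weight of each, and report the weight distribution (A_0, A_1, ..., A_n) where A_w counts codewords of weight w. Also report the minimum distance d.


Weight distribution: A_0 = 1, A_2 = 2, A_4 = 1. Minimum distance d = 2.

Enumerate all 2^2 = 4 messages m ∈ F_2^2.
For each, compute codeword c = mG in F_2^6, then tally its weight.
  m = 00 → c = 000000, weight = 0.
  m = 10 → c = 000110, weight = 2.
  m = 01 → c = 001001, weight = 2.
  m = 11 → c = 001111, weight = 4.
Tally weights:
  weight 0: 1 codewords.
  weight 2: 2 codewords.
  weight 4: 1 codewords.
Minimum distance d = smallest w > 0 with A_w > 0 = 2.
Sanity: Σ A_w = 4 = 2^2 = 4 ✓.


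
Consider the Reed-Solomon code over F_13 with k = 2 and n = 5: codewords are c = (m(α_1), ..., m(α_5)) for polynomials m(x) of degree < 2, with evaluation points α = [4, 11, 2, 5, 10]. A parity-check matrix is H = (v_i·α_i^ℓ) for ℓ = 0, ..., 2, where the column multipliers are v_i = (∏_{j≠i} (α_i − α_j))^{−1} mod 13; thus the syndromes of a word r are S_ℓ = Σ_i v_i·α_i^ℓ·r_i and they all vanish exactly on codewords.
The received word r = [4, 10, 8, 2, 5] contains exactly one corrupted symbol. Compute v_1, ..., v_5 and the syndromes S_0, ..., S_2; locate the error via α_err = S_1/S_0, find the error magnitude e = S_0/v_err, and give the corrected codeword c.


S = (7, 12, 2), error at position 2, error magnitude e = 7, c = [4, 3, 8, 2, 5].

Step 1: column multipliers v_i = (∏_{j≠i}(α_i − α_j))^{−1} mod 13.
  i = 1 (α = 4): (4−11)(4−2)(4−5)(4−10) = (−7)·2·(−1)·(−6) = −84 ≡ 7, so v_1 = 7^{−1} = 2 (mod 13).
  i = 2 (α = 11): (11−4)(11−2)(11−5)(11−10) = 7·9·6·1 = 378 ≡ 1, so v_2 = 1^{−1} = 1 (mod 13).
  i = 3 (α = 2): (2−4)(2−11)(2−5)(2−10) = (−2)·(−9)·(−3)·(−8) = 432 ≡ 3, so v_3 = 3^{−1} = 9 (mod 13).
  i = 4 (α = 5): (5−4)(5−11)(5−2)(5−10) = 1·(−6)·3·(−5) = 90 ≡ 12, so v_4 = 12^{−1} = 12 (mod 13).
  i = 5 (α = 10): (10−4)(10−11)(10−2)(10−5) = 6·(−1)·8·5 = −240 ≡ 7, so v_5 = 7^{−1} = 2 (mod 13).
  v = [2, 1, 9, 12, 2].
Step 2: syndromes of r = [4, 10, 8, 2, 5] (all sums mod 13).
  S_0 = Σ v_i r_i = 2·4 + 1·10 + 9·8 + 12·2 + 2·5 = 124 ≡ 7.
  S_1 = Σ v_i α_i r_i = 2·4·4 + 1·11·10 + 9·2·8 + 12·5·2 + 2·10·5 = 506 ≡ 12.
  α_i^2 mod 13 = [3, 4, 4, 12, 9].
  S_2 = Σ v_i α_i^2 r_i = 2·3·4 + 1·4·10 + 9·4·8 + 12·12·2 + 2·9·5 = 730 ≡ 2.
  S = (7, 12, 2) ≠ 0, so r is not a codeword (an error is present).
Step 3: locate the error. For a single error e at position i, S_ℓ = v_i·e·α_i^ℓ, so α_err = S_1/S_0.
  S_0^{−1} = 7^{−1} = 2 (mod 13), so α_err = 12·2 = 24 ≡ 11 = α_2. Error position i = 2.
  Consistency check: S_2/S_1 = 2·12 = 24 ≡ 11 = α_err ✓ (single-error assumption holds).
Step 4: error magnitude e = S_0/v_2 = S_0·∏_{j≠2}(α_2 − α_j) = 7·1 = 7 ≡ 7 (mod 13).
Step 5: correct position 2: c_2 = r_2 − e = 10 − 7 ≡ 3 (mod 13). Hence c = [4, 3, 8, 2, 5].
  Check: interpolating c through the α_i gives m(x) = 12 + 11·x (degree < 2) with m(α_i) = c_i for every i, so c is indeed a codeword.


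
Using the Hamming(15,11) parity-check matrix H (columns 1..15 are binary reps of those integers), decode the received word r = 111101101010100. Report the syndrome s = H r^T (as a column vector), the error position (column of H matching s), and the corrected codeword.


s = (1, 0, 1, 0)^T, error position = 10, corrected codeword c = 111101101110100

Compute s = H r^T mod 2 one row at a time:
  s_1 = 0 + 1 + 0 + 1 + 0 + 1 + 0 + 0 = 3 ≡ 1 (mod 2).
  s_2 = 1 + 0 + 1 + 1 + 0 + 1 + 0 + 0 = 4 ≡ 0 (mod 2).
  s_3 = 1 + 1 + 1 + 1 + 0 + 1 + 0 + 0 = 5 ≡ 1 (mod 2).
  s_4 = 1 + 1 + 0 + 1 + 1 + 1 + 1 + 0 = 6 ≡ 0 (mod 2).
s = (1, 0, 1, 0)^T — this equals column 10 of H (binary 1010), so error is at position 10.
Correct: flip bit 10 of r = 111101101010100 to get c = 111101101110100.


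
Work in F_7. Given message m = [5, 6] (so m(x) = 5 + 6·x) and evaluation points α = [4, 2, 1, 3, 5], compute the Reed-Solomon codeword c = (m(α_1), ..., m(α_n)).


c = [1, 3, 4, 2, 0]

Message polynomial: m(x) = 5 + 6·x (mod 7).
For each evaluation point α_i, compute m(α_i) mod 7:
  α_1 = 4: Horner steps 6 → 1, so m(4) = 1.
  α_2 = 2: Horner steps 6 → 3, so m(2) = 3.
  α_3 = 1: Horner steps 6 → 4, so m(1) = 4.
  α_4 = 3: Horner steps 6 → 2, so m(3) = 2.
  α_5 = 5: Horner steps 6 → 0, so m(5) = 0.
Codeword c = [1, 3, 4, 2, 0] ∈ F_7^5.


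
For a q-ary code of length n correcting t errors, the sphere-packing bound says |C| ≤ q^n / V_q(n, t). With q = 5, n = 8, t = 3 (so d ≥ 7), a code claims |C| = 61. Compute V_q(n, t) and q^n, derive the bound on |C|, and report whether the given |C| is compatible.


V_q(n, t) = 4065, q^n = 390625, Hamming bound = 96, |C| = 61 ≤ bound (satisfied).

Step 1: Compute V_q(n, t) = Σ_{j=0}^3 C(n, j) (q−1)^j.
  j = 0: C(8,0)·(4)^0 = 1·1 = 1.
  j = 1: C(8,1)·(4)^1 = 8·4 = 32.
  j = 2: C(8,2)·(4)^2 = 28·16 = 448.
  j = 3: C(8,3)·(4)^3 = 56·64 = 3584.
  V_q(n, t) = 1 + 32 + 448 + 3584 = 4065.
Step 2: q^n = 5^8 = 390625.
Step 3: Hamming bound ⌊q^n / V_q(n,t)⌋ = ⌊390625/4065⌋ = 96.
Step 4: Compare |C| = 61 to 96: satisfied.
The claimed |C| lies below the Hamming bound.


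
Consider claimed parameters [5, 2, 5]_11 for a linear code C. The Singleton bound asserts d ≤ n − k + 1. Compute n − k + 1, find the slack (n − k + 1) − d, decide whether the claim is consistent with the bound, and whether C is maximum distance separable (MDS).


Singleton RHS = n − k + 1 = 4, slack = -1, bound violated (no such code; not MDS).

Singleton bound: d ≤ n − k + 1.
Here n = 5, k = 2, so n − k + 1 = 4.
Given d = 5, check d ≤ 4: NO.
Slack = (n − k + 1) − d = -1.
The slack is negative: d = 5 exceeds n − k + 1 = 4 by 1, so the Singleton bound is violated and no linear [5, 2, 5]_11 code can exist. In particular it is not MDS (MDS requires d = n − k + 1 exactly).
Description: the claimed parameters are [5, 2, 5]_11; such a code would be impossible (violates the Singleton bound).


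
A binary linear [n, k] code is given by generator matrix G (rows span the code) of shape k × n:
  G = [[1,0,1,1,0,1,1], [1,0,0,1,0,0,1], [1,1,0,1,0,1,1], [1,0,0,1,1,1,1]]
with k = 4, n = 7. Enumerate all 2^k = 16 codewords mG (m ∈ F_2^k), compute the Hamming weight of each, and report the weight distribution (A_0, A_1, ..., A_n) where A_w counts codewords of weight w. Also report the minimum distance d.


Weight distribution: A_0 = 1, A_2 = 6, A_3 = 1, A_4 = 1, A_5 = 6, A_7 = 1. Minimum distance d = 2.

Enumerate all 2^4 = 16 messages m ∈ F_2^4.
For each, compute codeword c = mG in F_2^7, then tally its weight.
  m = 0000 → c = 0000000, weight = 0.
  m = 1000 → c = 1011011, weight = 5.
  m = 0100 → c = 1001001, weight = 3.
  m = 1100 → c = 0010010, weight = 2.
  m = 0010 → c = 1101011, weight = 5.
  m = 1010 → c = 0110000, weight = 2.
  m = 0110 → c = 0100010, weight = 2.
  m = 1110 → c = 1111001, weight = 5.
  m = 0001 → c = 1001111, weight = 5.
  m = 1001 → c = 0010100, weight = 2.
  m = 0101 → c = 0000110, weight = 2.
  m = 1101 → c = 1011101, weight = 5.
  m = 0011 → c = 0100100, weight = 2.
  m = 1011 → c = 1111111, weight = 7.
  m = 0111 → c = 1101101, weight = 5.
  m = 1111 → c = 0110110, weight = 4.
Tally weights:
  weight 0: 1 codewords.
  weight 2: 6 codewords.
  weight 3: 1 codewords.
  weight 4: 1 codewords.
  weight 5: 6 codewords.
  weight 7: 1 codewords.
Minimum distance d = smallest w > 0 with A_w > 0 = 2.
Sanity: Σ A_w = 16 = 2^4 = 16 ✓.


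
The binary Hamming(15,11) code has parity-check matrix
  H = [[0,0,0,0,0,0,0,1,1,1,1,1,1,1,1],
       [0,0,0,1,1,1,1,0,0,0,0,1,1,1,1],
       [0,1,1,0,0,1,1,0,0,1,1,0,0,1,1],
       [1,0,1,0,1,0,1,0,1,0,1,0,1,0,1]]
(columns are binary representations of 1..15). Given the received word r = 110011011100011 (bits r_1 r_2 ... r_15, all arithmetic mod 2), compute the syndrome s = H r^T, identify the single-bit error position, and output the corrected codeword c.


s = (1, 0, 1, 0)^T, error position = 10, corrected codeword c = 110011011000011

Compute s = H r^T mod 2 one row at a time:
  s_1 = 1 + 1 + 1 + 0 + 0 + 0 + 1 + 1 = 5 ≡ 1 (mod 2).
  s_2 = 0 + 1 + 1 + 0 + 0 + 0 + 1 + 1 = 4 ≡ 0 (mod 2).
  s_3 = 1 + 0 + 1 + 0 + 1 + 0 + 1 + 1 = 5 ≡ 1 (mod 2).
  s_4 = 1 + 0 + 1 + 0 + 1 + 0 + 0 + 1 = 4 ≡ 0 (mod 2).
s = (1, 0, 1, 0)^T — this equals column 10 of H (binary 1010), so error is at position 10.
Correct: flip bit 10 of r = 110011011100011 to get c = 110011011000011.


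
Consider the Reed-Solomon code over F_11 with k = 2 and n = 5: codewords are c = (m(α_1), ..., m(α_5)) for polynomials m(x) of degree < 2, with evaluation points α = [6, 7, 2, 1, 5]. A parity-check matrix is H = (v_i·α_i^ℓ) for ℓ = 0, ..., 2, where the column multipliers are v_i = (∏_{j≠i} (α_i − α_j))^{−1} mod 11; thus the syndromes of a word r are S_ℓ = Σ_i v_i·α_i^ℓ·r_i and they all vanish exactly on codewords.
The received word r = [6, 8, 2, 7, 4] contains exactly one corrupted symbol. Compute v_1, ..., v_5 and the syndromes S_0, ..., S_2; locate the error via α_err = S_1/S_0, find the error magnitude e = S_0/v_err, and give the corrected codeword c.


S = (8, 5, 10), error at position 3, error magnitude e = 4, c = [6, 8, 9, 7, 4].

Step 1: column multipliers v_i = (∏_{j≠i}(α_i − α_j))^{−1} mod 11.
  i = 1 (α = 6): (6−7)(6−2)(6−1)(6−5) = (−1)·4·5·1 = −20 ≡ 2, so v_1 = 2^{−1} = 6 (mod 11).
  i = 2 (α = 7): (7−6)(7−2)(7−1)(7−5) = 1·5·6·2 = 60 ≡ 5, so v_2 = 5^{−1} = 9 (mod 11).
  i = 3 (α = 2): (2−6)(2−7)(2−1)(2−5) = (−4)·(−5)·1·(−3) = −60 ≡ 6, so v_3 = 6^{−1} = 2 (mod 11).
  i = 4 (α = 1): (1−6)(1−7)(1−2)(1−5) = (−5)·(−6)·(−1)·(−4) = 120 ≡ 10, so v_4 = 10^{−1} = 10 (mod 11).
  i = 5 (α = 5): (5−6)(5−7)(5−2)(5−1) = (−1)·(−2)·3·4 = 24 ≡ 2, so v_5 = 2^{−1} = 6 (mod 11).
  v = [6, 9, 2, 10, 6].
Step 2: syndromes of r = [6, 8, 2, 7, 4] (all sums mod 11).
  S_0 = Σ v_i r_i = 6·6 + 9·8 + 2·2 + 10·7 + 6·4 = 206 ≡ 8.
  S_1 = Σ v_i α_i r_i = 6·6·6 + 9·7·8 + 2·2·2 + 10·1·7 + 6·5·4 = 918 ≡ 5.
  α_i^2 mod 11 = [3, 5, 4, 1, 3].
  S_2 = Σ v_i α_i^2 r_i = 6·3·6 + 9·5·8 + 2·4·2 + 10·1·7 + 6·3·4 = 626 ≡ 10.
  S = (8, 5, 10) ≠ 0, so r is not a codeword (an error is present).
Step 3: locate the error. For a single error e at position i, S_ℓ = v_i·e·α_i^ℓ, so α_err = S_1/S_0.
  S_0^{−1} = 8^{−1} = 7 (mod 11), so α_err = 5·7 = 35 ≡ 2 = α_3. Error position i = 3.
  Consistency check: S_2/S_1 = 10·9 = 90 ≡ 2 = α_err ✓ (single-error assumption holds).
Step 4: error magnitude e = S_0/v_3 = S_0·∏_{j≠3}(α_3 − α_j) = 8·6 = 48 ≡ 4 (mod 11).
Step 5: correct position 3: c_3 = r_3 − e = 2 − 4 ≡ 9 (mod 11). Hence c = [6, 8, 9, 7, 4].
  Check: interpolating c through the α_i gives m(x) = 5 + 2·x (degree < 2) with m(α_i) = c_i for every i, so c is indeed a codeword.


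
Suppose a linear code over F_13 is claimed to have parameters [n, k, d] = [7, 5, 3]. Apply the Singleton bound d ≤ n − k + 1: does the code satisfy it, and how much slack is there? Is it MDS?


Singleton RHS = n − k + 1 = 3, slack = 0, bound satisfied, MDS.

Singleton bound: d ≤ n − k + 1.
Here n = 7, k = 5, so n − k + 1 = 3.
Given d = 3, check d ≤ 3: YES.
Slack = (n − k + 1) − d = 0.
The code is MDS (slack = 0).
Description: the claimed parameters are [7, 5, 3]_13; such a code would be MDS (meets Singleton bound).


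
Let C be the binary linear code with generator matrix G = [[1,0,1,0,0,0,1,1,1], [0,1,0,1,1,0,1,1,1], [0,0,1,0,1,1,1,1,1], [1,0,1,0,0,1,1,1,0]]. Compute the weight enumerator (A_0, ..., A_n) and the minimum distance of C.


Weight distribution: A_0 = 1, A_2 = 1, A_3 = 2, A_4 = 3, A_5 = 4, A_6 = 3, A_7 = 2. Minimum distance d = 2.

Enumerate all 2^4 = 16 messages m ∈ F_2^4.
For each, compute codeword c = mG in F_2^9, then tally its weight.
  m = 0000 → c = 000000000, weight = 0.
  m = 1000 → c = 101000111, weight = 5.
  m = 0100 → c = 010110111, weight = 6.
  m = 1100 → c = 111110000, weight = 5.
  m = 0010 → c = 001011111, weight = 6.
  m = 1010 → c = 100011000, weight = 3.
  m = 0110 → c = 011101000, weight = 4.
  m = 1110 → c = 110101111, weight = 7.
  m = 0001 → c = 101001110, weight = 5.
  m = 1001 → c = 000001001, weight = 2.
  m = 0101 → c = 111111001, weight = 7.
  m = 1101 → c = 010111110, weight = 6.
  m = 0011 → c = 100010001, weight = 3.
  m = 1011 → c = 001010110, weight = 4.
  m = 0111 → c = 110100110, weight = 5.
  m = 1111 → c = 011100001, weight = 4.
Tally weights:
  weight 0: 1 codewords.
  weight 2: 1 codewords.
  weight 3: 2 codewords.
  weight 4: 3 codewords.
  weight 5: 4 codewords.
  weight 6: 3 codewords.
  weight 7: 2 codewords.
Minimum distance d = smallest w > 0 with A_w > 0 = 2.
Sanity: Σ A_w = 16 = 2^4 = 16 ✓.


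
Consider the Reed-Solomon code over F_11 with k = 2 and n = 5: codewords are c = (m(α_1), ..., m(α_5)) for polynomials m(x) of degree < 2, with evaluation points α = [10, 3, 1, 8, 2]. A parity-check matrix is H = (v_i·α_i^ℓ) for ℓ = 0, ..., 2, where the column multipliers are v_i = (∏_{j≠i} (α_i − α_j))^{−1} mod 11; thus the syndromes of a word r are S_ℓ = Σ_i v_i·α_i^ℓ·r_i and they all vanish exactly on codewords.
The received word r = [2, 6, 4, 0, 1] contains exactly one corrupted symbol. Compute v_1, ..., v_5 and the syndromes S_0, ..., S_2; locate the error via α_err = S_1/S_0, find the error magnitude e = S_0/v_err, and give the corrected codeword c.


S = (1, 2, 4), error at position 5, error magnitude e = 7, c = [2, 6, 4, 0, 5].

Step 1: column multipliers v_i = (∏_{j≠i}(α_i − α_j))^{−1} mod 11.
  i = 1 (α = 10): (10−3)(10−1)(10−8)(10−2) = 7·9·2·8 = 1008 ≡ 7, so v_1 = 7^{−1} = 8 (mod 11).
  i = 2 (α = 3): (3−10)(3−1)(3−8)(3−2) = (−7)·2·(−5)·1 = 70 ≡ 4, so v_2 = 4^{−1} = 3 (mod 11).
  i = 3 (α = 1): (1−10)(1−3)(1−8)(1−2) = (−9)·(−2)·(−7)·(−1) = 126 ≡ 5, so v_3 = 5^{−1} = 9 (mod 11).
  i = 4 (α = 8): (8−10)(8−3)(8−1)(8−2) = (−2)·5·7·6 = −420 ≡ 9, so v_4 = 9^{−1} = 5 (mod 11).
  i = 5 (α = 2): (2−10)(2−3)(2−1)(2−8) = (−8)·(−1)·1·(−6) = −48 ≡ 7, so v_5 = 7^{−1} = 8 (mod 11).
  v = [8, 3, 9, 5, 8].
Step 2: syndromes of r = [2, 6, 4, 0, 1] (all sums mod 11).
  S_0 = Σ v_i r_i = 8·2 + 3·6 + 9·4 + 5·0 + 8·1 = 78 ≡ 1.
  S_1 = Σ v_i α_i r_i = 8·10·2 + 3·3·6 + 9·1·4 + 5·8·0 + 8·2·1 = 266 ≡ 2.
  α_i^2 mod 11 = [1, 9, 1, 9, 4].
  S_2 = Σ v_i α_i^2 r_i = 8·1·2 + 3·9·6 + 9·1·4 + 5·9·0 + 8·4·1 = 246 ≡ 4.
  S = (1, 2, 4) ≠ 0, so r is not a codeword (an error is present).
Step 3: locate the error. For a single error e at position i, S_ℓ = v_i·e·α_i^ℓ, so α_err = S_1/S_0.
  S_0^{−1} = 1^{−1} = 1 (mod 11), so α_err = 2·1 = 2 ≡ 2 = α_5. Error position i = 5.
  Consistency check: S_2/S_1 = 4·6 = 24 ≡ 2 = α_err ✓ (single-error assumption holds).
Step 4: error magnitude e = S_0/v_5 = S_0·∏_{j≠5}(α_5 − α_j) = 1·7 = 7 ≡ 7 (mod 11).
Step 5: correct position 5: c_5 = r_5 − e = 1 − 7 ≡ 5 (mod 11). Hence c = [2, 6, 4, 0, 5].
  Check: interpolating c through the α_i gives m(x) = 3 + 1·x (degree < 2) with m(α_i) = c_i for every i, so c is indeed a codeword.


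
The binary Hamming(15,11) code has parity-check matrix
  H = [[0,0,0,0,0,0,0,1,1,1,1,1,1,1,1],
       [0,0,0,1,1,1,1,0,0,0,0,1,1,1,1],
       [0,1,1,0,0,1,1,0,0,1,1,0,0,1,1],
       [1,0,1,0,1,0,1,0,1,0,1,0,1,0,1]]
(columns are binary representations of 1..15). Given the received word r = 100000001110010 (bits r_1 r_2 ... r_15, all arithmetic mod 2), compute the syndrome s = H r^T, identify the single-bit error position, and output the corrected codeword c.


s = (0, 1, 1, 1)^T, error position = 7, corrected codeword c = 100000101110010

Compute s = H r^T mod 2 one row at a time:
  s_1 = 0 + 1 + 1 + 1 + 0 + 0 + 1 + 0 = 4 ≡ 0 (mod 2).
  s_2 = 0 + 0 + 0 + 0 + 0 + 0 + 1 + 0 = 1 ≡ 1 (mod 2).
  s_3 = 0 + 0 + 0 + 0 + 1 + 1 + 1 + 0 = 3 ≡ 1 (mod 2).
  s_4 = 1 + 0 + 0 + 0 + 1 + 1 + 0 + 0 = 3 ≡ 1 (mod 2).
s = (0, 1, 1, 1)^T — this equals column 7 of H (binary 0111), so error is at position 7.
Correct: flip bit 7 of r = 100000001110010 to get c = 100000101110010.


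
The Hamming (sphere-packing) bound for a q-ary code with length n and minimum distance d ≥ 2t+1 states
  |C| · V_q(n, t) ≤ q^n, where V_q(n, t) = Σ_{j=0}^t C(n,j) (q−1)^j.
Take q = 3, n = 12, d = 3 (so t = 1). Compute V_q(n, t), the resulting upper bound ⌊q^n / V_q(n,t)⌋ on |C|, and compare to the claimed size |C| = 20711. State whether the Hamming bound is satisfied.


V_q(n, t) = 25, q^n = 531441, Hamming bound = 21257, |C| = 20711 ≤ bound (satisfied).

Step 1: Compute V_q(n, t) = Σ_{j=0}^1 C(n, j) (q−1)^j.
  j = 0: C(12,0)·(2)^0 = 1·1 = 1.
  j = 1: C(12,1)·(2)^1 = 12·2 = 24.
  V_q(n, t) = 1 + 24 = 25.
Step 2: q^n = 3^12 = 531441.
Step 3: Hamming bound ⌊q^n / V_q(n,t)⌋ = ⌊531441/25⌋ = 21257.
Step 4: Compare |C| = 20711 to 21257: satisfied.
The claimed |C| lies below the Hamming bound.


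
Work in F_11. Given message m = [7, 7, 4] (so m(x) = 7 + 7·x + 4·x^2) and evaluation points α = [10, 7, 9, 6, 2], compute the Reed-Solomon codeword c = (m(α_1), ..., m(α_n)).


c = [4, 10, 9, 6, 4]

Message polynomial: m(x) = 7 + 7·x + 4·x^2 (mod 11).
For each evaluation point α_i, compute m(α_i) mod 11:
  α_1 = 10: Horner steps 4 → 3 → 4, so m(10) = 4.
  α_2 = 7: Horner steps 4 → 2 → 10, so m(7) = 10.
  α_3 = 9: Horner steps 4 → 10 → 9, so m(9) = 9.
  α_4 = 6: Horner steps 4 → 9 → 6, so m(6) = 6.
  α_5 = 2: Horner steps 4 → 4 → 4, so m(2) = 4.
Codeword c = [4, 10, 9, 6, 4] ∈ F_11^5.


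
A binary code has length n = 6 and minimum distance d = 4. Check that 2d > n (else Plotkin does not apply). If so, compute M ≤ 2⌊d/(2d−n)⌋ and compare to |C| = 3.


Plotkin bound M ≤ 4; given |C| = 3 ≤ bound (satisfied).

Check applicability: 2d = 8, n = 6.
2d − n = 2 > 0, so Plotkin applies.
Compute d/(2d−n) = 4/2 ≈ 2.0000.
⌊d/(2d−n)⌋ = 2.
Plotkin bound: M ≤ 2·2 = 4.
Given |C| = 3, check: satisfied.
This |C| is below the Plotkin bound.


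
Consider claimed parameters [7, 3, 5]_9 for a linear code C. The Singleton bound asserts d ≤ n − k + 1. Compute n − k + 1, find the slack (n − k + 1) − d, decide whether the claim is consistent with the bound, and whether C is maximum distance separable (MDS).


Singleton RHS = n − k + 1 = 5, slack = 0, bound satisfied, MDS.

Singleton bound: d ≤ n − k + 1.
Here n = 7, k = 3, so n − k + 1 = 5.
Given d = 5, check d ≤ 5: YES.
Slack = (n − k + 1) − d = 0.
The code is MDS (slack = 0).
Description: the claimed parameters are [7, 3, 5]_9; such a code would be MDS (meets Singleton bound).


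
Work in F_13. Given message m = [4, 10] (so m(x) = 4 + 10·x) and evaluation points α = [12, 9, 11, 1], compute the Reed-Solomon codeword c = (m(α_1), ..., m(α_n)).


c = [7, 3, 10, 1]

Message polynomial: m(x) = 4 + 10·x (mod 13).
For each evaluation point α_i, compute m(α_i) mod 13:
  α_1 = 12: Horner steps 10 → 7, so m(12) = 7.
  α_2 = 9: Horner steps 10 → 3, so m(9) = 3.
  α_3 = 11: Horner steps 10 → 10, so m(11) = 10.
  α_4 = 1: Horner steps 10 → 1, so m(1) = 1.
Codeword c = [7, 3, 10, 1] ∈ F_13^4.


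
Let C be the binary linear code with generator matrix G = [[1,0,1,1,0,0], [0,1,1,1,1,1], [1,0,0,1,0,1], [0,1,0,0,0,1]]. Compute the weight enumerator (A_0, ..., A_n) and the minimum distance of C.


Weight distribution: A_0 = 1, A_2 = 4, A_3 = 6, A_4 = 3, A_5 = 2. Minimum distance d = 2.

Enumerate all 2^4 = 16 messages m ∈ F_2^4.
For each, compute codeword c = mG in F_2^6, then tally its weight.
  m = 0000 → c = 000000, weight = 0.
  m = 1000 → c = 101100, weight = 3.
  m = 0100 → c = 011111, weight = 5.
  m = 1100 → c = 110011, weight = 4.
  m = 0010 → c = 100101, weight = 3.
  m = 1010 → c = 001001, weight = 2.
  m = 0110 → c = 111010, weight = 4.
  m = 1110 → c = 010110, weight = 3.
  m = 0001 → c = 010001, weight = 2.
  m = 1001 → c = 111101, weight = 5.
  m = 0101 → c = 001110, weight = 3.
  m = 1101 → c = 100010, weight = 2.
  m = 0011 → c = 110100, weight = 3.
  m = 1011 → c = 011000, weight = 2.
  m = 0111 → c = 101011, weight = 4.
  m = 1111 → c = 000111, weight = 3.
Tally weights:
  weight 0: 1 codewords.
  weight 2: 4 codewords.
  weight 3: 6 codewords.
  weight 4: 3 codewords.
  weight 5: 2 codewords.
Minimum distance d = smallest w > 0 with A_w > 0 = 2.
Sanity: Σ A_w = 16 = 2^4 = 16 ✓.


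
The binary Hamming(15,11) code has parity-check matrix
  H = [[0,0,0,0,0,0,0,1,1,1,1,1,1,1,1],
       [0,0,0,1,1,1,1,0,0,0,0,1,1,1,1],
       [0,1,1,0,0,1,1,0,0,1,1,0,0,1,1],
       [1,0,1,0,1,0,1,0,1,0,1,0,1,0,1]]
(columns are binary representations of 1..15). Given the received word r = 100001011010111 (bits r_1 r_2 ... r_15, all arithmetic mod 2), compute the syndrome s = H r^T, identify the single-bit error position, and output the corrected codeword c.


s = (0, 0, 0, 1)^T, error position = 1, corrected codeword c = 000001011010111

Compute s = H r^T mod 2 one row at a time:
  s_1 = 1 + 1 + 0 + 1 + 0 + 1 + 1 + 1 = 6 ≡ 0 (mod 2).
  s_2 = 0 + 0 + 1 + 0 + 0 + 1 + 1 + 1 = 4 ≡ 0 (mod 2).
  s_3 = 0 + 0 + 1 + 0 + 0 + 1 + 1 + 1 = 4 ≡ 0 (mod 2).
  s_4 = 1 + 0 + 0 + 0 + 1 + 1 + 1 + 1 = 5 ≡ 1 (mod 2).
s = (0, 0, 0, 1)^T — this equals column 1 of H (binary 0001), so error is at position 1.
Correct: flip bit 1 of r = 100001011010111 to get c = 000001011010111.


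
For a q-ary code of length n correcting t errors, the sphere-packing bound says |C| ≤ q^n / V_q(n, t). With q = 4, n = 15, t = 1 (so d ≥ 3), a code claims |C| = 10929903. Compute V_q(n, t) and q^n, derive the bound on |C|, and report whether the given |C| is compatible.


V_q(n, t) = 46, q^n = 1073741824, Hamming bound = 23342213, |C| = 10929903 ≤ bound (satisfied).

Step 1: Compute V_q(n, t) = Σ_{j=0}^1 C(n, j) (q−1)^j.
  j = 0: C(15,0)·(3)^0 = 1·1 = 1.
  j = 1: C(15,1)·(3)^1 = 15·3 = 45.
  V_q(n, t) = 1 + 45 = 46.
Step 2: q^n = 4^15 = 1073741824.
Step 3: Hamming bound ⌊q^n / V_q(n,t)⌋ = ⌊1073741824/46⌋ = 23342213.
Step 4: Compare |C| = 10929903 to 23342213: satisfied.
The claimed |C| lies below the Hamming bound.


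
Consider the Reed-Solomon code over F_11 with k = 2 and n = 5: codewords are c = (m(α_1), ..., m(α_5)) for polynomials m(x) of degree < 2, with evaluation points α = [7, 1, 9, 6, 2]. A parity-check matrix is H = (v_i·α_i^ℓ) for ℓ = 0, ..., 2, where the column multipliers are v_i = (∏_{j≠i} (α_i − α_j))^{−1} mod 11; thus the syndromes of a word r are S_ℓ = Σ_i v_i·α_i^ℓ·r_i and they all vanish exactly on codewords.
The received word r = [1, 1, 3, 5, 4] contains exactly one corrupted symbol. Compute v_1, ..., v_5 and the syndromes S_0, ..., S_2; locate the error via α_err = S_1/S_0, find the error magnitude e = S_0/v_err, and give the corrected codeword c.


S = (8, 1, 7), error at position 1, error magnitude e = 4, c = [8, 1, 3, 5, 4].

Step 1: column multipliers v_i = (∏_{j≠i}(α_i − α_j))^{−1} mod 11.
  i = 1 (α = 7): (7−1)(7−9)(7−6)(7−2) = 6·(−2)·1·5 = −60 ≡ 6, so v_1 = 6^{−1} = 2 (mod 11).
  i = 2 (α = 1): (1−7)(1−9)(1−6)(1−2) = (−6)·(−8)·(−5)·(−1) = 240 ≡ 9, so v_2 = 9^{−1} = 5 (mod 11).
  i = 3 (α = 9): (9−7)(9−1)(9−6)(9−2) = 2·8·3·7 = 336 ≡ 6, so v_3 = 6^{−1} = 2 (mod 11).
  i = 4 (α = 6): (6−7)(6−1)(6−9)(6−2) = (−1)·5·(−3)·4 = 60 ≡ 5, so v_4 = 5^{−1} = 9 (mod 11).
  i = 5 (α = 2): (2−7)(2−1)(2−9)(2−6) = (−5)·1·(−7)·(−4) = −140 ≡ 3, so v_5 = 3^{−1} = 4 (mod 11).
  v = [2, 5, 2, 9, 4].
Step 2: syndromes of r = [1, 1, 3, 5, 4] (all sums mod 11).
  S_0 = Σ v_i r_i = 2·1 + 5·1 + 2·3 + 9·5 + 4·4 = 74 ≡ 8.
  S_1 = Σ v_i α_i r_i = 2·7·1 + 5·1·1 + 2·9·3 + 9·6·5 + 4·2·4 = 375 ≡ 1.
  α_i^2 mod 11 = [5, 1, 4, 3, 4].
  S_2 = Σ v_i α_i^2 r_i = 2·5·1 + 5·1·1 + 2·4·3 + 9·3·5 + 4·4·4 = 238 ≡ 7.
  S = (8, 1, 7) ≠ 0, so r is not a codeword (an error is present).
Step 3: locate the error. For a single error e at position i, S_ℓ = v_i·e·α_i^ℓ, so α_err = S_1/S_0.
  S_0^{−1} = 8^{−1} = 7 (mod 11), so α_err = 1·7 = 7 ≡ 7 = α_1. Error position i = 1.
  Consistency check: S_2/S_1 = 7·1 = 7 ≡ 7 = α_err ✓ (single-error assumption holds).
Step 4: error magnitude e = S_0/v_1 = S_0·∏_{j≠1}(α_1 − α_j) = 8·6 = 48 ≡ 4 (mod 11).
Step 5: correct position 1: c_1 = r_1 − e = 1 − 4 ≡ 8 (mod 11). Hence c = [8, 1, 3, 5, 4].
  Check: interpolating c through the α_i gives m(x) = 9 + 3·x (degree < 2) with m(α_i) = c_i for every i, so c is indeed a codeword.
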